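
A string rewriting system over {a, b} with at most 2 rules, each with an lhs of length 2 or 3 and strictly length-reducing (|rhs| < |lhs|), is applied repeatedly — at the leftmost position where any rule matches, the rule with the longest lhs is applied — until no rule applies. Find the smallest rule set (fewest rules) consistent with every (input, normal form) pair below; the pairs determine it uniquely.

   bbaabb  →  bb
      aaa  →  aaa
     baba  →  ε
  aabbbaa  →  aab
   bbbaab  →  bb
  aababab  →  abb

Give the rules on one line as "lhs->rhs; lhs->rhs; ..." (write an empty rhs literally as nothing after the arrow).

  | bbaabb => babb => bb
  | aaa
  | baba => ba => ε
  | aabbbaa => aabba => aab

aba->b; ba->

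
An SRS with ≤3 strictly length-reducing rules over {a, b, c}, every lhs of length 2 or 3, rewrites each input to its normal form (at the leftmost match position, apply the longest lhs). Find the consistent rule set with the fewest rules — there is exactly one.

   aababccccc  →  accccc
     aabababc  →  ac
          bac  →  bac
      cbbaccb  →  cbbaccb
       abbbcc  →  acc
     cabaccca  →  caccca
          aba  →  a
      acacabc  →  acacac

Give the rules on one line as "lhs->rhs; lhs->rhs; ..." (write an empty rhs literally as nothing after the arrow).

  | aababccccc => ababccccc => aabccccc => abccccc => accccc
  | aabababc => abababc => aababc => ababc => aabc => abc => ac
  | bac
  | cbbaccb

aa->a; ab->a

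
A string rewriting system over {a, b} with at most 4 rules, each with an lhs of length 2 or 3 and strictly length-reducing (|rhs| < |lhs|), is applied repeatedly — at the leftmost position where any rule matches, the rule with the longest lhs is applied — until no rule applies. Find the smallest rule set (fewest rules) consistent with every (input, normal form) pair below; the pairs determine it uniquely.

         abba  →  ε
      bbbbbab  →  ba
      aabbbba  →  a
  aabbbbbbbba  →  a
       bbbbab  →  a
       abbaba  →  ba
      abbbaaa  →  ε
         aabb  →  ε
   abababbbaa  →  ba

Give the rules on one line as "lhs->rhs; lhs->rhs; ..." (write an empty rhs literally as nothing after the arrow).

  | abba => aba => aa => ε
  | bbbbbab => bbbab => bab => ba
  | aabbbba => bbbba => bba => a
  | aabbbbbbbba => bbbbbbbba => bbbbbba => bbbba => bba => a

aa->; ab->a; bb->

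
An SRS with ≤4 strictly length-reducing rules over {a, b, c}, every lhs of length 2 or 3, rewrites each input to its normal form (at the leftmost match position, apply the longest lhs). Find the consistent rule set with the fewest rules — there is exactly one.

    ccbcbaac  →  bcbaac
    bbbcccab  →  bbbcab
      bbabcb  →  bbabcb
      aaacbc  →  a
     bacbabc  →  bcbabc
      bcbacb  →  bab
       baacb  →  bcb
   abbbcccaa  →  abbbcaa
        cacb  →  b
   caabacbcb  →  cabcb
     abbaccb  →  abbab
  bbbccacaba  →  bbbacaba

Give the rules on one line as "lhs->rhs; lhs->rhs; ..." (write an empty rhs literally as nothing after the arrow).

aab->ac; acb->cb; cbc->a; cc->

  | ccbcbaac => bcbaac
  | bbbcccab => bbbcab
  | bbabcb
  | aaacbc => aacbc => acbc => cbc => a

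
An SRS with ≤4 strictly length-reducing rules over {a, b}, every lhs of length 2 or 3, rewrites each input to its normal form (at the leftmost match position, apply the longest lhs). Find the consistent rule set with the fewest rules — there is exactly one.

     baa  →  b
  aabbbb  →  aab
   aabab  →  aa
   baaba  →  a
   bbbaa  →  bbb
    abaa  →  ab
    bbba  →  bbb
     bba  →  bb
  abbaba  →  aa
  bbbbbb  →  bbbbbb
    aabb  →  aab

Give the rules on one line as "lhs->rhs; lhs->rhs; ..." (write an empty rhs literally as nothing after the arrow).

  | baa => ba => b
  | aabbbb => aabbb => aabb => aab
  | aabab => aa
  | baaba => baba => a

abb->ab; ba->b; bab->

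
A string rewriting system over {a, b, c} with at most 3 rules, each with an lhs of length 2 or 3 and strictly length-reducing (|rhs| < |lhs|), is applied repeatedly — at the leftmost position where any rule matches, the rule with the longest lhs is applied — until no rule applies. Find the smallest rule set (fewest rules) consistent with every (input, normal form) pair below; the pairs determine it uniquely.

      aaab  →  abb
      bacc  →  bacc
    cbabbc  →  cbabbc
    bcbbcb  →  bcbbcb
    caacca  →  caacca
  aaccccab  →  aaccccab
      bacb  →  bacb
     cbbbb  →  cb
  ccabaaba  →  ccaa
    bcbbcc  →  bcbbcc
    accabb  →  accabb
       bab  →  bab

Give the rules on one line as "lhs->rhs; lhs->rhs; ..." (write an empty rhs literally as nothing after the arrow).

  | aaab => abb
  | bacc
  | cbabbc
  | bcbbcb

aab->bb; bbb->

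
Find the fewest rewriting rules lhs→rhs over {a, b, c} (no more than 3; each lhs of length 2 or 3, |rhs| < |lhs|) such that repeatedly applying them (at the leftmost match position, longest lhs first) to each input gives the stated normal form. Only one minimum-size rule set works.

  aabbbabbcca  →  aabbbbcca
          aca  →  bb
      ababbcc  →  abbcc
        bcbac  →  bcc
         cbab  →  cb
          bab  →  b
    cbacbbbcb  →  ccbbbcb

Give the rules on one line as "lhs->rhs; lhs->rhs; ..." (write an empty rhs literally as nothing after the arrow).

  | aabbbabbcca => aabbbbcca
  | aca => bb
  | ababbcc => abbcc
  | bcbac => bcc

aca->bb; ba->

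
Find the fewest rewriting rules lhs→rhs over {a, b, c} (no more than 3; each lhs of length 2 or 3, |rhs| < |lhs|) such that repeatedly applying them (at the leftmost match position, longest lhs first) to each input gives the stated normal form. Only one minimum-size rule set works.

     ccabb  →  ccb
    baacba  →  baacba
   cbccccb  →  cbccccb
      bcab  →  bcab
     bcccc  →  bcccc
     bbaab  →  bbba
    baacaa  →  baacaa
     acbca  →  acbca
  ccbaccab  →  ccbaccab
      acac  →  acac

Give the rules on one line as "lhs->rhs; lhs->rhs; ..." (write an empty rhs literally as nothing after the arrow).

  | ccabb => ccb
  | baacba
  | cbccccb
  | bcab

aab->ba; abb->b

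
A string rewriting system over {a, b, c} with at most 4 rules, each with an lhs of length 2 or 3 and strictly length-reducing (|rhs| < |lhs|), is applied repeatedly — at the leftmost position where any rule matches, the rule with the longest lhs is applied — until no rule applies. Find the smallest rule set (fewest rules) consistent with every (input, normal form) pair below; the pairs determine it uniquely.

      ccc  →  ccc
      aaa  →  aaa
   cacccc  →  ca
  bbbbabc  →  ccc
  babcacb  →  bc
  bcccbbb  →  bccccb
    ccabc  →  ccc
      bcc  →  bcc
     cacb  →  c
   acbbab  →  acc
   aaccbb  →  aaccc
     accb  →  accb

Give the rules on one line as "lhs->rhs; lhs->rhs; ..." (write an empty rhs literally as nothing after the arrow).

ab->; bb->c; cac->ca

  | ccc
  | aaa
  | cacccc => caccc => cacc => cac => ca
  | bbbbabc => cbbabc => ccabc => ccc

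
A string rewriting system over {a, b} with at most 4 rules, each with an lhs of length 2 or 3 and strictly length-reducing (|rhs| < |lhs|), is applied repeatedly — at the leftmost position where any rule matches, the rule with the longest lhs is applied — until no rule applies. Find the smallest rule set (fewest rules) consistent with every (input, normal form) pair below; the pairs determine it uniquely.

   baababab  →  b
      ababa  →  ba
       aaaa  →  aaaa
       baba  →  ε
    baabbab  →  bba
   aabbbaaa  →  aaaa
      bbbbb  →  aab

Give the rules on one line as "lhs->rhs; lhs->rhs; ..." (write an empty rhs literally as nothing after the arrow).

  | baababab => babab => baab => b
  | ababa => ba
  | aaaa
  | baba => baa => ε

aba->; baa->; bab->ba; bbb->ab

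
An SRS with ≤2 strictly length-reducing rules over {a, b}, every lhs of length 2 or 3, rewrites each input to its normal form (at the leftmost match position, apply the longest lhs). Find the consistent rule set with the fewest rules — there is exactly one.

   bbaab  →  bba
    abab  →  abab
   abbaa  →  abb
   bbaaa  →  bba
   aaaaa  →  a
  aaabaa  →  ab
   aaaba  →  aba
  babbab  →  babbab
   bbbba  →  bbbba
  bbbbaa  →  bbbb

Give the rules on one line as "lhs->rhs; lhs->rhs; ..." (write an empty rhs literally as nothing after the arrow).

aa->; aab->a

  | bbaab => bba
  | abab
  | abbaa => abb
  | bbaaa => bba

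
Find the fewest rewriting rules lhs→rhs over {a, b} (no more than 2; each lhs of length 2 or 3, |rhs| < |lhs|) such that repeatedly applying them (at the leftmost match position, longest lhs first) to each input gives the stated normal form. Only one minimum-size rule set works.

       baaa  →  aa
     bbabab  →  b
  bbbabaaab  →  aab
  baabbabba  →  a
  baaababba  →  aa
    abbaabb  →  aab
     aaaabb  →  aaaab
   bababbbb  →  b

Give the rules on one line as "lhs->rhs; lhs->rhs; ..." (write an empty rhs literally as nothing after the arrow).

ba->; bb->b

  | baaa => aa
  | bbabab => babab => bab => b
  | bbbabaaab => bbabaaab => babaaab => baaab => aab
  | baabbabba => abbabba => ababba => abba => aba => a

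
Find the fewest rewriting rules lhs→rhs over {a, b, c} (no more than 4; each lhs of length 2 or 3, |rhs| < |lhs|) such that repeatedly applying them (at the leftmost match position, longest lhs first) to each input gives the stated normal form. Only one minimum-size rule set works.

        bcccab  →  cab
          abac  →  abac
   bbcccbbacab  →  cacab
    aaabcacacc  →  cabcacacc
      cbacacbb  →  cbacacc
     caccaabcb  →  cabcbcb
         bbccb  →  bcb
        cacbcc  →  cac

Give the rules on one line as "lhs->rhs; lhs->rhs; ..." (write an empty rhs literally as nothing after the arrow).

aa->c; bb->c; bcc->; ccc->bc

  | bcccab => cab
  | abac
  | bbcccbbacab => ccccbbacab => bccbbacab => bbacab => cacab
  | aaabcacacc => cabcacacc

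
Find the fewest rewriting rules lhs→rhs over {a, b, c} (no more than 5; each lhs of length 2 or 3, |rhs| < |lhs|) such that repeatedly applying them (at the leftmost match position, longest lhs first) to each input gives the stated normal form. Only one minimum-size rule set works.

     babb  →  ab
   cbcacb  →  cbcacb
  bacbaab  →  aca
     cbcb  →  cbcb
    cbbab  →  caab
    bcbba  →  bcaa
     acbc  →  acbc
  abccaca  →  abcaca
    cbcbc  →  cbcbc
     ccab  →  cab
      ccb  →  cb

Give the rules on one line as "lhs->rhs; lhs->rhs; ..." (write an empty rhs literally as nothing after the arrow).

  | babb => bbb => ab
  | cbcacb
  | bacbaab => acbaab => acbab => acbb => aca
  | cbcb

ba->b; bac->ac; bb->a; cc->c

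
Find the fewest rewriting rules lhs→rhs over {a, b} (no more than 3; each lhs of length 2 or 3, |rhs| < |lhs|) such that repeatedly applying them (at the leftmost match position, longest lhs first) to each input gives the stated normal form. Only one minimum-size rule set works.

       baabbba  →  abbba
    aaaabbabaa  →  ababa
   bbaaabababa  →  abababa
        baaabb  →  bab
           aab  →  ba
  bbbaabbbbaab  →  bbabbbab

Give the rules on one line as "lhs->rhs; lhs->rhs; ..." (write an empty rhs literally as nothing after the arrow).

  | baabbba => abbba
  | aaaabbabaa => ababbabaa => ababbaa => ababa
  | bbaaabababa => baabababa => abababa
  | baaabb => aabb => bab

aaa->ab; aab->ba; baa->a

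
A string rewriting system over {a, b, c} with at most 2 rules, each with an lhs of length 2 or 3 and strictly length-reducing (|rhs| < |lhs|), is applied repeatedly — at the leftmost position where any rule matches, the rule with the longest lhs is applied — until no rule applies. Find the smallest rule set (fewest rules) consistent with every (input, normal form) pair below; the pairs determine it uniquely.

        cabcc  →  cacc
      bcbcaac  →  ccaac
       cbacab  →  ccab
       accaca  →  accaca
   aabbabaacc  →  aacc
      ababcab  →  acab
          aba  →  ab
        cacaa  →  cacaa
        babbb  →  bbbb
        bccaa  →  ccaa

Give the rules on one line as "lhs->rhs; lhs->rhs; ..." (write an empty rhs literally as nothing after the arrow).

  | cabcc => cacc
  | bcbcaac => cbcaac => ccaac
  | cbacab => cbcab => ccab
  | accaca

ba->b; bc->c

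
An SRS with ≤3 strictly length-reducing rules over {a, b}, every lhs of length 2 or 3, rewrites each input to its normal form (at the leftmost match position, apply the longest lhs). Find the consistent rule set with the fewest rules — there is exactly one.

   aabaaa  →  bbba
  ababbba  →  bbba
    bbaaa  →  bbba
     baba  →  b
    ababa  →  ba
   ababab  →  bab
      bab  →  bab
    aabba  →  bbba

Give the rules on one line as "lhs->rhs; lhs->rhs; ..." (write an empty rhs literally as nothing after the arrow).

  | aabaaa => bbaaa => bbba
  | ababbba => bbba
  | bbaaa => bbba
  | baba => b

aa->b; aba->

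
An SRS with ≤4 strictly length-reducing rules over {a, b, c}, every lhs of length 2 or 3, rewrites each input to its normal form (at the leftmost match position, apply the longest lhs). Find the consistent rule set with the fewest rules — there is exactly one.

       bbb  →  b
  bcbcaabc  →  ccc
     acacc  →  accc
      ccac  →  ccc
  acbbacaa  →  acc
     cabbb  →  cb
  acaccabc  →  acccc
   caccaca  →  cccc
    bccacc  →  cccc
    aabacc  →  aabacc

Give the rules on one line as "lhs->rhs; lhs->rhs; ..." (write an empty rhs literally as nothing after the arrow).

  | bbb => b
  | bcbcaabc => cbcaabc => ccaabc => ccabc => ccbc => ccc
  | acacc => accc
  | ccac => ccc

bb->; bc->c; ca->c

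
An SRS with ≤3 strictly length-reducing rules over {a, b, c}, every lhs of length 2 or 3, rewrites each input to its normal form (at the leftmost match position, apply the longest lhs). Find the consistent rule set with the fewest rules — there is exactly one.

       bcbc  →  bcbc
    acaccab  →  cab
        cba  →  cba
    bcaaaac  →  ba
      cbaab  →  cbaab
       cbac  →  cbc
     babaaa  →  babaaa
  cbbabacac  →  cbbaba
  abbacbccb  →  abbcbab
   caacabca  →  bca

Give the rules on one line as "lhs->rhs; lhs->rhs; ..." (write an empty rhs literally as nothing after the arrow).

ac->c; cc->a; cca->

  | bcbc
  | acaccab => caccab => cccab => acab => cab
  | cba
  | bcaaaac => bcaaac => bcaac => bcac => bcc => ba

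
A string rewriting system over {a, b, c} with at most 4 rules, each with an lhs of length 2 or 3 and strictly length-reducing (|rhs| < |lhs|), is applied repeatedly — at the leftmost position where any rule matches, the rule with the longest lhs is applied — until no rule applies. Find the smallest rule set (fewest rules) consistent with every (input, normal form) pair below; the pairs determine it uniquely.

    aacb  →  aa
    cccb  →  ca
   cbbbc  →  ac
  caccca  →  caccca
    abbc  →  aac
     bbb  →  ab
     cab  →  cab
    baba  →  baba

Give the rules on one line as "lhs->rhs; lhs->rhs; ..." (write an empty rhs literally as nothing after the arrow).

  | aacb => aa
  | cccb => ca
  | cbbbc => bbc => ac
  | caccca

bb->a; cb->; ccb->a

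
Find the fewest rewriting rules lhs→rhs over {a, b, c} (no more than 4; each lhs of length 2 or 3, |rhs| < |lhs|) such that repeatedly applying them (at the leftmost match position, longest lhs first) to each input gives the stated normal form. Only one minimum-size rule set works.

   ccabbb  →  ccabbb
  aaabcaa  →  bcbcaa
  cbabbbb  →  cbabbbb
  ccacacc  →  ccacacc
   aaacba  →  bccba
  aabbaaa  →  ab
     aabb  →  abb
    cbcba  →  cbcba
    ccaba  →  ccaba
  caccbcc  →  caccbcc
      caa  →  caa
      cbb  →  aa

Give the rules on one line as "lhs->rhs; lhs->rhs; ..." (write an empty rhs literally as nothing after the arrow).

  | ccabbb
  | aaabcaa => bcbcaa
  | cbabbbb
  | ccacacc

aaa->bc; aab->ab; bbc->; cbb->aa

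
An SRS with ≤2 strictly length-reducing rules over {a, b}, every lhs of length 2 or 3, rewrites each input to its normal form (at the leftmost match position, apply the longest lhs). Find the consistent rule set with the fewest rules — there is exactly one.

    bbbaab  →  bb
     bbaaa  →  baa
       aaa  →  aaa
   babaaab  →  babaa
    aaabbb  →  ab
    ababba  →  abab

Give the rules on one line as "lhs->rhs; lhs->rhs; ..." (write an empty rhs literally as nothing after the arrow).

  | bbbaab => bbab => bb
  | bbaaa => baa
  | aaa
  | babaaab => babaa

aab->a; bba->b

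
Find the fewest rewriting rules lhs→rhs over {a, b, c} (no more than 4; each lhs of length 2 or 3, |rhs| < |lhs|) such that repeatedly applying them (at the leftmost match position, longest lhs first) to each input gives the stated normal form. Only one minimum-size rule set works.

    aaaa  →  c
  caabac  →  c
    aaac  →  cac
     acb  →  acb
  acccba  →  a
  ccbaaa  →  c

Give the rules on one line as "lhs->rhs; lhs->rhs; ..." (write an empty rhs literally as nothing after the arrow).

aa->c; cba->; cc->c

  | aaaa => caa => cc => c
  | caabac => ccbac => cbac => c
  | aaac => cac
  | acb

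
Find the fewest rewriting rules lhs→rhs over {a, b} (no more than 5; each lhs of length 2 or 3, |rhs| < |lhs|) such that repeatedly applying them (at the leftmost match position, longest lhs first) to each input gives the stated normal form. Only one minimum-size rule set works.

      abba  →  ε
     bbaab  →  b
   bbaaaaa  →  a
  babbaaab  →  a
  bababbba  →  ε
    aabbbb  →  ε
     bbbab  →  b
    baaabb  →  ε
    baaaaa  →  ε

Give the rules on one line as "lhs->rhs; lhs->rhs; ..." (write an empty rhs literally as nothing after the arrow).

aa->; ab->a; ba->; bb->

  | abba => aba => aa => ε
  | bbaab => aab => b
  | bbaaaaa => aaaaa => aaa => a
  | babbaaab => bbaaab => aaab => ab => a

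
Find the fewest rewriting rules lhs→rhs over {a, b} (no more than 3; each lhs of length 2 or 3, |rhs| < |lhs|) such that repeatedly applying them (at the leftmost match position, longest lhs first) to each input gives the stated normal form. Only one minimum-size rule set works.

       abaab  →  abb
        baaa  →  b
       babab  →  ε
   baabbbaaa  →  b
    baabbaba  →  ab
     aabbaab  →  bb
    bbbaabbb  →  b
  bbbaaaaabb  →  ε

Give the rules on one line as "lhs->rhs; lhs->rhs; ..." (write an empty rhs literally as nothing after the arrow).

  | abaab => abab => abb
  | baaa => baa => ba => b
  | babab => bbab => bbb => ε
  | baabbbaaa => babbbaaa => bbbbaaa => baaa => baa => ba => b

aa->b; ba->b; bbb->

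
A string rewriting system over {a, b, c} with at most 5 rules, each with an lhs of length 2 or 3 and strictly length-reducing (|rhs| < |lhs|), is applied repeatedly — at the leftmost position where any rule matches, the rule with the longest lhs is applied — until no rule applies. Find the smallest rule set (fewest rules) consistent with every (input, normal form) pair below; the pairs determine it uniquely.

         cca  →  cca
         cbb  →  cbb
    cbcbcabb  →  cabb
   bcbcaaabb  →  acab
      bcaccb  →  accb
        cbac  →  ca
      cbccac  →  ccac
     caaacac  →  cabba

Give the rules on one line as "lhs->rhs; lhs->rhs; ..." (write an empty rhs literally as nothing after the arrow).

  | cca
  | cbb
  | cbcbcabb => cbcabb => cabb
  | bcbcaaabb => bcaaabb => aaabb => acab

aab->ca; aac->ba; bac->a; bc->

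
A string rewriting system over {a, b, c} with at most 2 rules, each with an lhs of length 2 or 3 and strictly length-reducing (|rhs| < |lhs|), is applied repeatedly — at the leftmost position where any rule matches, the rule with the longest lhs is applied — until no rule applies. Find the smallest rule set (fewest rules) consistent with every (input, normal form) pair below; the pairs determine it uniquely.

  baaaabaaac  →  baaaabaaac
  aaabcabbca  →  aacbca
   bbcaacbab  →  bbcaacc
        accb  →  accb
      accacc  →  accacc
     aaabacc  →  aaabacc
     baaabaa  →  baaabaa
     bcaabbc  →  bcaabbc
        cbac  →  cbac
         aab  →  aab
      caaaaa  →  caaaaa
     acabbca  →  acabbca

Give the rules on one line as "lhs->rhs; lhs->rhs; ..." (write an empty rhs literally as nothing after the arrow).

  | baaaabaaac
  | aaabcabbca => aababbca => aacbca
  | bbcaacbab => bbcaacc
  | accb

abc->b; bab->c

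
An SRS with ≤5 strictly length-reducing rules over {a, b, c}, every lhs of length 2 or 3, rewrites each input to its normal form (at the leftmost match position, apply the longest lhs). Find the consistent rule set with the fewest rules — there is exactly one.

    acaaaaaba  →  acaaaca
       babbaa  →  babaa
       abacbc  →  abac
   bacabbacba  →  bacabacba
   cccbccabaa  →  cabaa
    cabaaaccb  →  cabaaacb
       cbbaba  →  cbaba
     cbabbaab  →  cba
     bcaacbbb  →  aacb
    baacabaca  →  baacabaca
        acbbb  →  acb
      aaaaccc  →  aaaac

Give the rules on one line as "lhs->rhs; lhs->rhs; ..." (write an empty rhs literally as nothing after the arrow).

  | acaaaaaba => acaaaca
  | babbaa => babaa
  | abacbc => abac
  | bacabbacba => bacabacba

aab->c; bb->b; bc->; cc->c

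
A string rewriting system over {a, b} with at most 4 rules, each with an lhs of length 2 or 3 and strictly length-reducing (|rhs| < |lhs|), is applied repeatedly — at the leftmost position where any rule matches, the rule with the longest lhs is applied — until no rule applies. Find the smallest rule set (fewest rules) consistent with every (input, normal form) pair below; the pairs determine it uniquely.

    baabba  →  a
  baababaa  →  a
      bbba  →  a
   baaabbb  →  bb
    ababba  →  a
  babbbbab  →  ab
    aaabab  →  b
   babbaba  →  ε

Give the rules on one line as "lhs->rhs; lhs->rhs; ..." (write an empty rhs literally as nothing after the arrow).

  | baabba => aabba => bba => ba => a
  | baababaa => aababaa => babaa => abaa => aaa => a
  | bbba => bba => ba => a
  | baaabbb => aaabbb => abbb => bb

aa->; abb->b; ba->a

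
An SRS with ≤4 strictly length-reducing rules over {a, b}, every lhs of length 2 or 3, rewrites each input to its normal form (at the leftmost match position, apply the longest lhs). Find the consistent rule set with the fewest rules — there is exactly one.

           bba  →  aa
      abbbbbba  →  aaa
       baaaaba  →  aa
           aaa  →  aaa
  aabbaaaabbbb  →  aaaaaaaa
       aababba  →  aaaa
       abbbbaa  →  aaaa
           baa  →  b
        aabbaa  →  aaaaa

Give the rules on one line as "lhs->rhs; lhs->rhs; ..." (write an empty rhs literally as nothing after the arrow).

  | bba => aa
  | abbbbbba => abbbbba => abbbba => abbba => abba => aaa
  | baaaaba => baaaba => baaba => baba => bba => aa
  | aaa

ba->b; bb->a; bbb->bb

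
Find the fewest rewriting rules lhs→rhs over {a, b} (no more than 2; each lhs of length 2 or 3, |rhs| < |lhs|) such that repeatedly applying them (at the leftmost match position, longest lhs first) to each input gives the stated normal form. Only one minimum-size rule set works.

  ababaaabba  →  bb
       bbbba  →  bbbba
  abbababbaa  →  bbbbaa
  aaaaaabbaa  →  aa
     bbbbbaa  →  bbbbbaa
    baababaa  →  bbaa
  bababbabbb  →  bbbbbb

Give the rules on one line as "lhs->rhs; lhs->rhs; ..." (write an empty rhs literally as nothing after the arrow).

ab->; aba->b

  | ababaaabba => bbaaabba => bbaaba => bbab => bb
  | bbbba
  | abbababbaa => bababbaa => bbbbaa
  | aaaaaabbaa => aaaaabaa => aaaaba => aaab => aa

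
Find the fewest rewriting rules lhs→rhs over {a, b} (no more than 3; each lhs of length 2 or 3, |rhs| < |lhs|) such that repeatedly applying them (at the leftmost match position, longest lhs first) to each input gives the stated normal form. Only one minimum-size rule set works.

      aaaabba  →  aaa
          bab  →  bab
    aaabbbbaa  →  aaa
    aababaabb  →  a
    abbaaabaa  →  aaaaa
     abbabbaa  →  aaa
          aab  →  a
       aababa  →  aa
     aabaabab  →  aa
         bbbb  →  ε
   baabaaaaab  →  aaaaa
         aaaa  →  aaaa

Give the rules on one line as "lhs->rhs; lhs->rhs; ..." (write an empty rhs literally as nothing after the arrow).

  | aaaabba => aaaba => aaa
  | bab
  | aaabbbbaa => aabbbaa => abbaa => aaa
  | aababaabb => aabaabb => aaabb => aab => a

aab->a; baa->aa; bb->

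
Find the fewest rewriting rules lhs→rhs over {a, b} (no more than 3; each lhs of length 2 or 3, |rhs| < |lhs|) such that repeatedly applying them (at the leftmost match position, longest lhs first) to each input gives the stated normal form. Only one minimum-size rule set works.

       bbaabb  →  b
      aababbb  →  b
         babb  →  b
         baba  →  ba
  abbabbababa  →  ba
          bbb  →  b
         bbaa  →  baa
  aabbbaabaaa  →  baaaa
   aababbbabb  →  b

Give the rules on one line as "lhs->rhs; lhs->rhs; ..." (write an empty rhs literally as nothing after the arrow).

ab->; bb->b

  | bbaabb => baabb => bab => b
  | aababbb => aabbb => abb => b
  | babb => bb => b
  | baba => ba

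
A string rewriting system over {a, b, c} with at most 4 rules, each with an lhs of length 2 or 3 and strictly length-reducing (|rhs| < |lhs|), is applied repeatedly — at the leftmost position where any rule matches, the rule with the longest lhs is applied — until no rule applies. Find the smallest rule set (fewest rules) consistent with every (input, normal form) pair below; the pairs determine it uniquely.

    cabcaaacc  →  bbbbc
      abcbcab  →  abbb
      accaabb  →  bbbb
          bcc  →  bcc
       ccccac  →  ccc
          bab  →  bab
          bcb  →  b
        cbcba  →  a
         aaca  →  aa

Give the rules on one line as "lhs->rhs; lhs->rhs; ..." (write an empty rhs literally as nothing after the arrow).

  | cabcaaacc => bbcaaacc => bbbbacc => bbbbc
  | abcbcab => abcab => abbb
  | accaabb => caabb => bbbb
  | bcc

ac->; ca->b; caa->bb; cb->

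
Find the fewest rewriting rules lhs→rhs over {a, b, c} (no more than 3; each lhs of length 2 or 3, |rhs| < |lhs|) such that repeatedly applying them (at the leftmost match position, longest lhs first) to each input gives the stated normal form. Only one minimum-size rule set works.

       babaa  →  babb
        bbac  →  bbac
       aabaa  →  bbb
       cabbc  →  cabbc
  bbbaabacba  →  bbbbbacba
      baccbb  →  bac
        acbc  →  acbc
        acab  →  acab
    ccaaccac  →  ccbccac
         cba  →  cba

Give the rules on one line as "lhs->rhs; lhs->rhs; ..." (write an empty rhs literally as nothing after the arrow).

  | babaa => babb
  | bbac
  | aabaa => bbaa => bbb
  | cabbc

aa->b; cbb->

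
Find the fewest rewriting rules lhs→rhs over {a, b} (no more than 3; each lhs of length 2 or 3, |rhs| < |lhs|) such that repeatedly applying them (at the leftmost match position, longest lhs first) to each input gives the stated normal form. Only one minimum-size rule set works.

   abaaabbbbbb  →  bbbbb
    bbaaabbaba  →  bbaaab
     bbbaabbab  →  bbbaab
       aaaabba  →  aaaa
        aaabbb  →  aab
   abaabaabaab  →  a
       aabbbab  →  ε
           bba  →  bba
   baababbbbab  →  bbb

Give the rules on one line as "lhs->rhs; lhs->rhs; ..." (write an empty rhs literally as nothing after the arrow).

aba->ab; abb->; bab->b

  | abaaabbbbbb => abaabbbbbb => ababbbbbb => abbbbbbb => bbbbb
  | bbaaabbaba => bbaaaba => bbaaab
  | bbbaabbab => bbbaab
  | aaaabba => aaaa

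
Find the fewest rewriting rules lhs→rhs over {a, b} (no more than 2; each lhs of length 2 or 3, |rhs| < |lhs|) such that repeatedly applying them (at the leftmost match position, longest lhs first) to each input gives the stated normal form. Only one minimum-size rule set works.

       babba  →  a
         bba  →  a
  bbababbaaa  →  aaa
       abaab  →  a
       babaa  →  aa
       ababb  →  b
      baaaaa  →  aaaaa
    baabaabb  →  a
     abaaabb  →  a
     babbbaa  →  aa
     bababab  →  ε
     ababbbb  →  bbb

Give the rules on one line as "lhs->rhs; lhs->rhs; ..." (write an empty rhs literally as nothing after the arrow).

ab->; ba->a

  | babba => abba => ba => a
  | bba => ba => a
  | bbababbaaa => bababbaaa => ababbaaa => abbaaa => baaa => aaa
  | abaab => aab => a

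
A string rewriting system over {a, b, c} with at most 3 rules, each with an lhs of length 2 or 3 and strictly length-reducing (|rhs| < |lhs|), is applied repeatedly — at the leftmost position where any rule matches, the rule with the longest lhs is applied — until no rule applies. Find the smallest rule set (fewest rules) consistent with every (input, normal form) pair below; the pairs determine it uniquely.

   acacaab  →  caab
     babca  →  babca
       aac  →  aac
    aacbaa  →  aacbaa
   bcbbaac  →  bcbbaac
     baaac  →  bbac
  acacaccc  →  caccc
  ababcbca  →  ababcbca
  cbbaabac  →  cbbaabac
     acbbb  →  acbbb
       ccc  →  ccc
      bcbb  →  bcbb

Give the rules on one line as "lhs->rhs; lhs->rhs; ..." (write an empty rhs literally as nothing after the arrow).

aaa->ba; aca->

  | acacaab => caab
  | babca
  | aac
  | aacbaa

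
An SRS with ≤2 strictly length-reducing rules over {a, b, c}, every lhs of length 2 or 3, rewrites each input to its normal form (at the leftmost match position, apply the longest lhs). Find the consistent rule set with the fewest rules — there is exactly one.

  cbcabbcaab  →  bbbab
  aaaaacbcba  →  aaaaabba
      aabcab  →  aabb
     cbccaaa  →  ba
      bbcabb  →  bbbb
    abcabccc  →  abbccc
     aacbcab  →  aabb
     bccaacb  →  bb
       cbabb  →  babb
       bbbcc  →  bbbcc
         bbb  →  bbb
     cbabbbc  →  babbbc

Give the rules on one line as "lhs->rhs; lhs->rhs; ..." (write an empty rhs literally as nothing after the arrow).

ca->; cb->b

  | cbcabbcaab => bcabbcaab => bbbcaab => bbbab
  | aaaaacbcba => aaaaabcba => aaaaabba
  | aabcab => aabb
  | cbccaaa => bccaaa => bcaa => ba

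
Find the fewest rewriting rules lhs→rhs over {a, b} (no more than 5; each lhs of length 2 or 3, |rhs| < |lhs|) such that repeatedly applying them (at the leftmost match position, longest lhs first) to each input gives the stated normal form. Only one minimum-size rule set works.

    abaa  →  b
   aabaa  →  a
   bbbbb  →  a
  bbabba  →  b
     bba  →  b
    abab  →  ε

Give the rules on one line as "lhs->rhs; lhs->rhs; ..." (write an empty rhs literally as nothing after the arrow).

aa->b; aab->b; ab->; bb->a

  | abaa => aa => b
  | aabaa => baa => bb => a
  | bbbbb => abbb => bb => a
  | bbabba => aabba => bba => aa => b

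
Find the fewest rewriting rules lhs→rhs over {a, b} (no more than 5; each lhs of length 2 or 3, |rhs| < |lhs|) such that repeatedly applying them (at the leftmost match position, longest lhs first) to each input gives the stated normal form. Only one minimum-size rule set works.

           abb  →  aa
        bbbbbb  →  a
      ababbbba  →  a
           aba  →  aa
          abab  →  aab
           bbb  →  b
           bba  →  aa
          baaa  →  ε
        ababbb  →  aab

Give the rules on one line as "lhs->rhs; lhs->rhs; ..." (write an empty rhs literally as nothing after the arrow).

aaa->; ba->a; bb->a; bbb->b

  | abb => aa
  | bbbbbb => bbbb => bb => a
  | ababbbba => aabbbba => aabba => aaaa => a
  | aba => aa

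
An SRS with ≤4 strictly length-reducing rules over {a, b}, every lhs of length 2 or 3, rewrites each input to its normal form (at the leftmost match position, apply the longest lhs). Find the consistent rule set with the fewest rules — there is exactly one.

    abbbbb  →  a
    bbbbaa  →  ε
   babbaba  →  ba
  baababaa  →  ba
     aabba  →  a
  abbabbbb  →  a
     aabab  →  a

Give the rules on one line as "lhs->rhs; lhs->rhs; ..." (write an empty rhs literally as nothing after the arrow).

  | abbbbb => abbbb => abbb => abb => ab => a
  | bbbbaa => bba => ε
  | babbaba => bababa => baaba => baba => baa => ba
  | baababaa => bababaa => baabaa => babaa => baaa => baa => ba

aa->a; ab->a; bba->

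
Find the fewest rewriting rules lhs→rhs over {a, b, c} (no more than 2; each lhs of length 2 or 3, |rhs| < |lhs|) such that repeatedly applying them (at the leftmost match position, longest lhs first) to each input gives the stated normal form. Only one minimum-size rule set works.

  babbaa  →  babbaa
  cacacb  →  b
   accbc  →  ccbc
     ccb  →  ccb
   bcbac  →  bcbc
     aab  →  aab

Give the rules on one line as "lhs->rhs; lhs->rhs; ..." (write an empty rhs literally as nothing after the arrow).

ac->c; ccc->

  | babbaa
  | cacacb => ccacb => cccb => b
  | accbc => ccbc
  | ccb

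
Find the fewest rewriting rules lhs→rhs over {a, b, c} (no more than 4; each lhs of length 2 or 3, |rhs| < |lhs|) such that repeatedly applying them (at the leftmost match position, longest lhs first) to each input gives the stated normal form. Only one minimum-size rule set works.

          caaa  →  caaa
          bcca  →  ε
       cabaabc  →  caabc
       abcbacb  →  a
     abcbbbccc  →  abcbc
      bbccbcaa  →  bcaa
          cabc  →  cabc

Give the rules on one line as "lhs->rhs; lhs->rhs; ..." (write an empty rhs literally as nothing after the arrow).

ba->; bb->; cc->

  | caaa
  | bcca => ba => ε
  | cabaabc => caabc
  | abcbacb => abccb => abb => a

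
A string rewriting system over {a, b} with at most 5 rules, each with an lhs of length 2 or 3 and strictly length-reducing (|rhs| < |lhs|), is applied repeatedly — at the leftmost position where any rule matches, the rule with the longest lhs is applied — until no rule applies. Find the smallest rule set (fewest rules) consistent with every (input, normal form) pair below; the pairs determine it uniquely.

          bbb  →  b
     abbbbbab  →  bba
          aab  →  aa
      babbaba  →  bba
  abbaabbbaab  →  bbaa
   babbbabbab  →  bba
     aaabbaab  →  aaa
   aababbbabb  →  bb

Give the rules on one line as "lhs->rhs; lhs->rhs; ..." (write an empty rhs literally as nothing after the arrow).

  | bbb => b
  | abbbbbab => bbbbab => bbab => bba
  | aab => aa
  | babbaba => bbaba => bba

ab->a; aba->a; abb->b; bbb->b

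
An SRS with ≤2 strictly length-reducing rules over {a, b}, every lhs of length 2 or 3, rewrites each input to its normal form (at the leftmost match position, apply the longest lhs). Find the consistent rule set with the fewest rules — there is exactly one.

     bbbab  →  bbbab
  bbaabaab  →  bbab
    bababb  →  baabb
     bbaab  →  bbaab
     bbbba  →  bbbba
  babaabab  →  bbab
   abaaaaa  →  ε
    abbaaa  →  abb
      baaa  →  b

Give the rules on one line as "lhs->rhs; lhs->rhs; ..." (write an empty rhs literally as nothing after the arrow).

aaa->; aba->aa

  | bbbab
  | bbaabaab => bbaaaab => bbab
  | bababb => baabb
  | bbaab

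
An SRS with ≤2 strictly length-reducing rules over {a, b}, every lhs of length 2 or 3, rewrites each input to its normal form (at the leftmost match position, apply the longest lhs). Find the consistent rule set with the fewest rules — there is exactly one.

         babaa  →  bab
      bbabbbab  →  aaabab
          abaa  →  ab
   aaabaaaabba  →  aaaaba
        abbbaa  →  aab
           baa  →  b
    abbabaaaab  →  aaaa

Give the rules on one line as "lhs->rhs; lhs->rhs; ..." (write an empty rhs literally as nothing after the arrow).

  | babaa => bab
  | bbabbbab => aabbbab => aaabab
  | abaa => ab
  | aaabaaaabba => aaabaabba => aaabbba => aaaaba

baa->b; bb->a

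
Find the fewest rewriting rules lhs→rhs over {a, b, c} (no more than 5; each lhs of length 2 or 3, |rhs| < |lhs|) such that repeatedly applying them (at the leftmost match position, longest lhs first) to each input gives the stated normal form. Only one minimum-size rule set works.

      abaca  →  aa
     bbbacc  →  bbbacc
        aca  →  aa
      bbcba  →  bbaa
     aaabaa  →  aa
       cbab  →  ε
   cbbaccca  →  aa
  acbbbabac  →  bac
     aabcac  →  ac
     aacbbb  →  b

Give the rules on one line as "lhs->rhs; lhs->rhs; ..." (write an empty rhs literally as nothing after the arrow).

aab->ab; ab->; ca->a; cb->a

  | abaca => aca => aa
  | bbbacc
  | aca => aa
  | bbcba => bbaa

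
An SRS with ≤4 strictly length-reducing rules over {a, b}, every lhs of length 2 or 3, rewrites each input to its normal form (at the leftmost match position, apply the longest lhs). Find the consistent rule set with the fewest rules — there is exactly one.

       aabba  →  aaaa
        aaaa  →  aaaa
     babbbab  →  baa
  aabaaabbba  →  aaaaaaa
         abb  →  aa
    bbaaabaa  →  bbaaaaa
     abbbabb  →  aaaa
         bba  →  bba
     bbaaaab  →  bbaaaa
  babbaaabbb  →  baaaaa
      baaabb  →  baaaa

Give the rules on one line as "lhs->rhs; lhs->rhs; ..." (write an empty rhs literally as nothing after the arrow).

ab->a; abb->aa; bab->ba

  | aabba => aaaa
  | aaaa
  | babbbab => babbab => babab => baab => baa
  | aabaaabbba => aaaaabbba => aaaaaaba => aaaaaaa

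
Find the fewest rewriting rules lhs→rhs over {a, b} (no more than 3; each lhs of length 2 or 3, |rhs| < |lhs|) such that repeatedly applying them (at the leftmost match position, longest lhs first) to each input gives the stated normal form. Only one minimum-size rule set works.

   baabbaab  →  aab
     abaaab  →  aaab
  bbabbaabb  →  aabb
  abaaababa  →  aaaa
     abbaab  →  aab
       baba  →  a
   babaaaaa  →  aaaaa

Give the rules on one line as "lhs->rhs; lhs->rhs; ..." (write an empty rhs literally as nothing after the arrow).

  | baabbaab => abbaab => abab => aab
  | abaaab => aaab
  | bbabbaabb => babbaabb => abbaabb => ababb => aabb
  | abaaababa => aaababa => aaaaba => aaaa

ba->; bab->ab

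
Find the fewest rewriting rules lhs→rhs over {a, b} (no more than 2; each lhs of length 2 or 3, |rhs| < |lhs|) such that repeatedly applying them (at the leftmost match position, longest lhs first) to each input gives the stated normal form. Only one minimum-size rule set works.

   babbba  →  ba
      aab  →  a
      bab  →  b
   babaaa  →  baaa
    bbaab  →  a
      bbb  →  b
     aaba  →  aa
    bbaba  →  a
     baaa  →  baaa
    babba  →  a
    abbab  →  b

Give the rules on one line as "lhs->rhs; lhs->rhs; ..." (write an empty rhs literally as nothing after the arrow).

ab->; bb->

  | babbba => bbba => ba
  | aab => a
  | bab => b
  | babaaa => baaa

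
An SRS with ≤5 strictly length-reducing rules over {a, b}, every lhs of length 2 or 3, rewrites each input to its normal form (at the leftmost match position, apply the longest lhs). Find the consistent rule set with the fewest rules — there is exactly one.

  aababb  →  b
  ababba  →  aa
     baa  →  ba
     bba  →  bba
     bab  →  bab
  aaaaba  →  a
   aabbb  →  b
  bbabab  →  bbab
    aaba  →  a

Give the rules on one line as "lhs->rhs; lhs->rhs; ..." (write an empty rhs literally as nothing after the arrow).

  | aababb => aaabb => abb => b
  | ababba => aabba => aba => aa
  | baa => ba
  | bba

aaa->a; aba->aa; abb->b; baa->ba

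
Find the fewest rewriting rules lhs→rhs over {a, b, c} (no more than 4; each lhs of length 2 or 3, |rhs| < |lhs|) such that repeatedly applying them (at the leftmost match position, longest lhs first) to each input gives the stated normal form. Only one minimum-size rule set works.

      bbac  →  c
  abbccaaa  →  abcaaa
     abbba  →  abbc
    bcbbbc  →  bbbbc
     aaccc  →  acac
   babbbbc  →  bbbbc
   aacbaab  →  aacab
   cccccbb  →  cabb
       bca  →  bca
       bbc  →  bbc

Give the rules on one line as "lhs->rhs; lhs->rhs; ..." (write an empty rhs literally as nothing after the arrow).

  | bbac => bcc => ba => c
  | abbccaaa => abbaaaa => abcaaa
  | abbba => abbc
  | bcbbbc => bbbbc

acc->ca; ba->c; cb->b; cc->a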